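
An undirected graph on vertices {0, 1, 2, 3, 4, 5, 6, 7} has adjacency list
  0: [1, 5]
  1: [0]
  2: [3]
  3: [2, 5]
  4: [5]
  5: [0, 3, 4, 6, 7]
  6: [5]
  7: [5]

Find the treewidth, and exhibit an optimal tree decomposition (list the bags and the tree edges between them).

Each bag holds 2 vertices, so the decomposition has width 1, which upper-bounds the treewidth. Since G has at least one edge (e.g. 5–0), it is not an edgeless graph, so tw(G) ≥ 1. Combining the bounds, tw(G) = 1.

Treewidth 1.
One optimal decomposition is:
Bags: B1 = {0, 5}  B2 = {3, 5}  B3 = {5, 6}  B4 = {4, 5}  B5 = {0, 1}  B6 = {2, 3}  B7 = {5, 7}
Tree: B1–B2, B2–B3, B1–B4, B1–B5, B2–B6, B4–B7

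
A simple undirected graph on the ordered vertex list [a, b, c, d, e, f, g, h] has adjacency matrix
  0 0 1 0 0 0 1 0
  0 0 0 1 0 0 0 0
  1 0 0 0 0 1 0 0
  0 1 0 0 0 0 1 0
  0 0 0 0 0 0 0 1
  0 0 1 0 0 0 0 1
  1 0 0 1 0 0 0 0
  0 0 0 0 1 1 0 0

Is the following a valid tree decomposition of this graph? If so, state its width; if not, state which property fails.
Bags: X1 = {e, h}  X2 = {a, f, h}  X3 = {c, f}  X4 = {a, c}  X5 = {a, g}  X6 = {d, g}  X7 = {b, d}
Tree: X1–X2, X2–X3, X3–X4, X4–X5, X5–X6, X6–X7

A tree decomposition must satisfy three properties: every vertex lies in some bag; for every edge, both endpoints lie together in some bag; and for every vertex, the bags containing it form a connected subtree. Here bags containing vertex a are not connected in the tree, so the decomposition is invalid.

No — bags containing vertex a are not connected in the tree.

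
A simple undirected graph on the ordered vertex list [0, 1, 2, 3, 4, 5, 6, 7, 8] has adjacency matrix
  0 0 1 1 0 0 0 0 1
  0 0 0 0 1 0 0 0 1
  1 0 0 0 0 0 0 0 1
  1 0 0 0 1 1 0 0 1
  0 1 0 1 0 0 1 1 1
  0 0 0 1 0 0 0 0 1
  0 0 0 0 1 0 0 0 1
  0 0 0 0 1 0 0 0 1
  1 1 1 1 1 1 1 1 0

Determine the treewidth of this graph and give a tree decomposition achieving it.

Treewidth 2.
One optimal decomposition is:
Bags: B1 = {3, 4, 8}  B2 = {0, 3, 8}  B3 = {4, 7, 8}  B4 = {0, 2, 8}  B5 = {4, 6, 8}  B6 = {3, 5, 8}  B7 = {1, 4, 8}
Tree: B1–B2, B1–B3, B2–B4, B1–B5, B1–B6, B3–B7

Every bag has size at most 3, so the width is 3 − 1 = 2 and tw(G) ≤ 2. For the lower bound, the 3 vertices {0, 2, 8} are pairwise adjacent, and any tree decomposition puts a clique entirely inside one bag — forcing width ≥ 2. The upper and lower bounds meet at 2, so that is the treewidth.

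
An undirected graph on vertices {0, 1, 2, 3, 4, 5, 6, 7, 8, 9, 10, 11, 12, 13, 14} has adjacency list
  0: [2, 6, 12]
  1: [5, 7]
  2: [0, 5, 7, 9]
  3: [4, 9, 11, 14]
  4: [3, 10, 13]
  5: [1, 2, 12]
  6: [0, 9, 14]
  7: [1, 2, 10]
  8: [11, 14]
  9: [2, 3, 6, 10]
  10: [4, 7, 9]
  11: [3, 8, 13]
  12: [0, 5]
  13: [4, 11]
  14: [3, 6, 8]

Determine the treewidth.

3

A width-3 tree decomposition is:
Bags: B1 = {4, 8, 11, 13}  B2 = {3, 4, 8, 11}  B3 = {3, 4, 8, 14}  B4 = {3, 4, 10, 14}  B5 = {3, 9, 10, 14}  B6 = {6, 9, 10, 14}  B7 = {6, 7, 9, 10}  B8 = {2, 6, 7, 9}  B9 = {0, 2, 6, 7}  B10 = {0, 1, 2, 7}  B11 = {0, 1, 2, 5}  B12 = {0, 1, 5, 12}
Tree: B1–B2, B2–B3, B3–B4, B4–B5, B5–B6, B6–B7, B7–B8, B8–B9, B9–B10, B10–B11, B11–B12
Every bag has size at most 4, so the width is 4 − 1 = 3 and tw(G) ≤ 3. For the lower bound: the 4 vertex sets {8,11,13}, {4}, {3}, {6,9,10,14} are disjoint, each induces a connected subgraph, and every pair is joined by at least one edge of G. Contracting each set to a single vertex therefore yields K_{4} as a minor, and since treewidth is minor-monotone, tw(G) ≥ tw(K_{4}) = 3. The upper and lower bounds meet at 3, so that is the treewidth.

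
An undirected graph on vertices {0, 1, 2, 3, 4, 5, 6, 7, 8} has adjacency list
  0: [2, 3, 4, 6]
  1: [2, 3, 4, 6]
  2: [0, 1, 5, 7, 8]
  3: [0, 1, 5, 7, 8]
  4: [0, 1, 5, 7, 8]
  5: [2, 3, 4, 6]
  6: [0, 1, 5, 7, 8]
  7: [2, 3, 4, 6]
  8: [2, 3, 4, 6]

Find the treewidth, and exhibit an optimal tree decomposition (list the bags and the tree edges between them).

The largest bag has 5 vertices, giving width 4; this decomposition certifies tw(G) ≤ 4. For the lower bound: the 5 vertex sets {0,2}, {3,5}, {1,4}, {6}, {7} are disjoint, each induces a connected subgraph, and every pair is joined by at least one edge of G. Contracting each set to a single vertex therefore yields K_{5} as a minor, and since treewidth is minor-monotone, tw(G) ≥ tw(K_{5}) = 4. Therefore the treewidth is 4.

Treewidth 4.
One optimal decomposition is:
Bags: B1 = {0, 2, 3, 4, 6}  B2 = {2, 3, 4, 5, 6}  B3 = {1, 2, 3, 4, 6}  B4 = {2, 3, 4, 6, 7}  B5 = {2, 3, 4, 6, 8}
Tree: B1–B2, B2–B3, B3–B4, B4–B5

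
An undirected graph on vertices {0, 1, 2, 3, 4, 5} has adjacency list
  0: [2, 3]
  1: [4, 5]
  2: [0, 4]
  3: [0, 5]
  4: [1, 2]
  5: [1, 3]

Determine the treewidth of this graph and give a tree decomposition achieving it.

Every bag has size at most 3, so the width is 3 − 1 = 2 and tw(G) ≤ 2. The edges 4–2–0–3–5–1–4 form a cycle, so G is not a tree and its treewidth is at least 2. Therefore the treewidth is 2.

Treewidth 2.
Bags: B1 = {0, 2, 4}  B2 = {0, 3, 4}  B3 = {3, 4, 5}  B4 = {1, 4, 5}
Tree: B1–B2, B2–B3, B3–B4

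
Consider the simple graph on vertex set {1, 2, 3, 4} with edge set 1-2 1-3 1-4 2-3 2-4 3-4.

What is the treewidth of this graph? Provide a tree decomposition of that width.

With just one bag of size 4, the width is 4 − 1 = 3, so tw(G) ≤ 3. On the other hand G contains the 4-clique {1, 2, 3, 4}. A clique must lie in a single bag of any decomposition, so no decomposition can have width below 3. Hence tw(G) = 3 exactly.

Treewidth 3.
One optimal decomposition is:
Bags: B1 = {1, 2, 3, 4}
Tree: (single bag)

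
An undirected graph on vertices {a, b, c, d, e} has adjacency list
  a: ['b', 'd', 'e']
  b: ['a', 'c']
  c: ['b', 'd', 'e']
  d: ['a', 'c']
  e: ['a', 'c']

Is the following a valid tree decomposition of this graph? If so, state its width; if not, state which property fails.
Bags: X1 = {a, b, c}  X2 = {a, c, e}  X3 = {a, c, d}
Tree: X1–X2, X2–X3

Every vertex of G appears in some bag (union = {a, b, c, d, e}); every edge is covered by a bag; and for each vertex v the set of bags containing v is connected in the bag tree. The decomposition is therefore valid. The largest bag has 3 vertices, so the width is 2.

Yes; width 2.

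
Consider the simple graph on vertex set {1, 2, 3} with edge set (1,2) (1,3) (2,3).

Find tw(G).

2

A width-2 tree decomposition is:
Bags: B1 = {1, 2, 3}
Tree: (single bag)
With just one bag of size 3, the width is 3 − 1 = 2, so tw(G) ≤ 2. Conversely, {1, 2, 3} is a clique of size 3, and the vertices of any clique must share a bag in every tree decomposition; so some bag has ≥ 3 vertices and tw(G) ≥ 2. Combining the bounds, tw(G) = 2.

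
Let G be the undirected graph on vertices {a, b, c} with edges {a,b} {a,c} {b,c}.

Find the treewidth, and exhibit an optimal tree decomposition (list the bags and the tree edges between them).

Treewidth 2.
One optimal decomposition is:
Bags: B1 = {a, b, c}
Tree: (single bag)

A single bag containing all 3 vertices is trivially a valid decomposition of width 2. For the lower bound, the 3 vertices {a, b, c} are pairwise adjacent, and any tree decomposition puts a clique entirely inside one bag — forcing width ≥ 2. Therefore the treewidth is 2.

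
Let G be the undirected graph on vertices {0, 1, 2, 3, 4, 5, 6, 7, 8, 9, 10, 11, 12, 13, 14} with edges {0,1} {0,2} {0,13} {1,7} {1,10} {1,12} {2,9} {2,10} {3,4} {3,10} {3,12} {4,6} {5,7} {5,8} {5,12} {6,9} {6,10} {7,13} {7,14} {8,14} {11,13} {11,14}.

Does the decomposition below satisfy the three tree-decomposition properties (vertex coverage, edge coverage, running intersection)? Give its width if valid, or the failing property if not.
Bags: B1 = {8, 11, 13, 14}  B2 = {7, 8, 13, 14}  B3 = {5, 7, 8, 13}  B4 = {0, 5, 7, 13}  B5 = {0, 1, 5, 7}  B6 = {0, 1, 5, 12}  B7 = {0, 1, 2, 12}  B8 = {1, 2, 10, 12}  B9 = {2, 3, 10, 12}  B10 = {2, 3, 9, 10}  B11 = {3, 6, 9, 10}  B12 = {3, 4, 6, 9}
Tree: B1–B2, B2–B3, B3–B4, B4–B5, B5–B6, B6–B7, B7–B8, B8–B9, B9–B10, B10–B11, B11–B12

Checking the three conditions: (i) the bags cover all of {0, 1, 2, 3, 4, 5, 6, 7, 8, 9, 10, 11, 12, 13, 14}; (ii) for each edge, some bag contains both endpoints; (iii) the bags containing any fixed vertex form a subtree. All hold, so the decomposition is valid with width 4 − 1 = 3.

Yes; width 3.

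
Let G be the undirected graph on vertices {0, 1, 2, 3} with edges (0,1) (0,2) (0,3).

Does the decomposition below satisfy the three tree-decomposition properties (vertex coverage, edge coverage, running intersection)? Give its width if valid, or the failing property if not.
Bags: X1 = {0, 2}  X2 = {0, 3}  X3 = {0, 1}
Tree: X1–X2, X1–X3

Yes; width 1.

Vertex coverage: the bags together contain {0, 1, 2, 3}, the full vertex set. Edge coverage: each edge of G has both endpoints in at least one bag. Running intersection: for every vertex, the bags containing it form a connected subtree. All three properties hold, so this is a valid tree decomposition of width max|bag| − 1 = 1, and hence tw(G) ≤ 1.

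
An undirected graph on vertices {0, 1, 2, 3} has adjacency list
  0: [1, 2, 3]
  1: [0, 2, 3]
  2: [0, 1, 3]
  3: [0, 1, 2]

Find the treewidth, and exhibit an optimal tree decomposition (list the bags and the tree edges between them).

With just one bag of size 4, the width is 4 − 1 = 3, so tw(G) ≤ 3. For the lower bound, the 4 vertices {0, 1, 2, 3} are pairwise adjacent, and any tree decomposition puts a clique entirely inside one bag — forcing width ≥ 3. The upper and lower bounds meet at 3, so that is the treewidth.

Treewidth 3.
One optimal decomposition is:
Bags: B1 = {0, 1, 2, 3}
Tree: (single bag)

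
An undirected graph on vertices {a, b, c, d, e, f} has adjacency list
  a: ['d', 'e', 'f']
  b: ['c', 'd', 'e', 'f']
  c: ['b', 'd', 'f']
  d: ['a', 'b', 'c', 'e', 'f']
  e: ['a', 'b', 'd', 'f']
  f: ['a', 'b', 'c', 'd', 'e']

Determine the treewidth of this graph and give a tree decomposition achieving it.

Each bag holds 4 vertices, so the decomposition has width 3, which upper-bounds the treewidth. Conversely, {a, d, e, f} is a clique of size 4, and the vertices of any clique must share a bag in every tree decomposition; so some bag has ≥ 4 vertices and tw(G) ≥ 3. Combining the bounds, tw(G) = 3.

Treewidth 3.
One optimal decomposition is:
Bags: B1 = {b, c, d, f}  B2 = {b, d, e, f}  B3 = {a, d, e, f}
Tree: B1–B2, B2–B3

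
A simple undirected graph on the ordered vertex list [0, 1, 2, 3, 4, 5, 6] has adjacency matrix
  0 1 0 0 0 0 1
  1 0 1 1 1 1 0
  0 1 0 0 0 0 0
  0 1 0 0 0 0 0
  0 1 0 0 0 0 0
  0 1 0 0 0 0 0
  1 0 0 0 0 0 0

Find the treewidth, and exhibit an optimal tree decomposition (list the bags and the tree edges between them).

Every bag has size at most 2, so the width is 2 − 1 = 1 and tw(G) ≤ 1. G has an edge, so its treewidth is at least 1. Therefore the treewidth is 1.

Treewidth 1.
Bags: B1 = {1, 5}  B2 = {0, 1}  B3 = {1, 2}  B4 = {1, 3}  B5 = {0, 6}  B6 = {1, 4}
Tree: B1–B2, B1–B3, B1–B4, B2–B5, B1–B6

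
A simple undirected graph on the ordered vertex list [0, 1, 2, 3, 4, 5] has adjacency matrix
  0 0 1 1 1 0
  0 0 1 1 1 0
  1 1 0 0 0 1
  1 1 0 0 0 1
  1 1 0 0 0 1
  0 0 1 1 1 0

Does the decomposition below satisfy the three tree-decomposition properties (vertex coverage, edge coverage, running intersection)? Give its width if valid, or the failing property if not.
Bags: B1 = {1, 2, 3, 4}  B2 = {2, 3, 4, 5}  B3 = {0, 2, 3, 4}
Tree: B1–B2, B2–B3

Yes; width 3.

Every vertex of G appears in some bag (union = {0, 1, 2, 3, 4, 5}); every edge is covered by a bag; and for each vertex v the set of bags containing v is connected in the bag tree. The decomposition is therefore valid. The largest bag has 4 vertices, so the width is 3.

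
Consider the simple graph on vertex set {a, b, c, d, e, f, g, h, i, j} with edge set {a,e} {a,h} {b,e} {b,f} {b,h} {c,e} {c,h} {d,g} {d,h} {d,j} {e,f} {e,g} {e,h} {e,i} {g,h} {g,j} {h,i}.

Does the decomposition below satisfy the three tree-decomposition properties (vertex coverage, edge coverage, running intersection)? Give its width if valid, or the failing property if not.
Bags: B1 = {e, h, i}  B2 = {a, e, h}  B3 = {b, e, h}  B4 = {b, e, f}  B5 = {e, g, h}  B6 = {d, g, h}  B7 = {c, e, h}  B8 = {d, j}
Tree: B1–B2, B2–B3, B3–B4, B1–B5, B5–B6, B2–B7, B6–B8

A tree decomposition must satisfy three properties: every vertex lies in some bag; for every edge, both endpoints lie together in some bag; and for every vertex, the bags containing it form a connected subtree. Here edge (g,j) lies in no bag, so the decomposition is invalid.

No — edge (g,j) lies in no bag.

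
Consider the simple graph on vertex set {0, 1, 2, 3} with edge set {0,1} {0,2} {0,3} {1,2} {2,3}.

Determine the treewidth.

A width-2 tree decomposition is:
Bags: B1 = {0, 2, 3}  B2 = {0, 1, 2}
Tree: B1–B2
Each bag holds 3 vertices, so the decomposition has width 2, which upper-bounds the treewidth. For the lower bound, the 3 vertices {0, 1, 2} are pairwise adjacent, and any tree decomposition puts a clique entirely inside one bag — forcing width ≥ 2. Combining the bounds, tw(G) = 2.

2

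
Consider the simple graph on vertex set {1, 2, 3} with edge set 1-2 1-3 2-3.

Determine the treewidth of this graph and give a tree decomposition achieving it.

Treewidth 2.
Bags: B1 = {1, 2, 3}
Tree: (single bag)

A single bag containing all 3 vertices is trivially a valid decomposition of width 2. On the other hand G contains the 3-clique {1, 2, 3}. A clique must lie in a single bag of any decomposition, so no decomposition can have width below 2. Combining the bounds, tw(G) = 2.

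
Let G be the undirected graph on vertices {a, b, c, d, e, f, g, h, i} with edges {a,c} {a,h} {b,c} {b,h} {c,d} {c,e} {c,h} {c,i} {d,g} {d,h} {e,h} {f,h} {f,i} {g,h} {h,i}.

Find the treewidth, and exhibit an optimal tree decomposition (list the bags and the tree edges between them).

Every bag has size at most 3, so the width is 3 − 1 = 2 and tw(G) ≤ 2. Conversely, {d, g, h} is a clique of size 3, and the vertices of any clique must share a bag in every tree decomposition; so some bag has ≥ 3 vertices and tw(G) ≥ 2. Hence tw(G) = 2 exactly.

Treewidth 2.
Bags: B1 = {c, d, h}  B2 = {d, g, h}  B3 = {c, e, h}  B4 = {c, h, i}  B5 = {b, c, h}  B6 = {a, c, h}  B7 = {f, h, i}
Tree: B1–B2, B1–B3, B1–B4, B3–B5, B5–B6, B4–B7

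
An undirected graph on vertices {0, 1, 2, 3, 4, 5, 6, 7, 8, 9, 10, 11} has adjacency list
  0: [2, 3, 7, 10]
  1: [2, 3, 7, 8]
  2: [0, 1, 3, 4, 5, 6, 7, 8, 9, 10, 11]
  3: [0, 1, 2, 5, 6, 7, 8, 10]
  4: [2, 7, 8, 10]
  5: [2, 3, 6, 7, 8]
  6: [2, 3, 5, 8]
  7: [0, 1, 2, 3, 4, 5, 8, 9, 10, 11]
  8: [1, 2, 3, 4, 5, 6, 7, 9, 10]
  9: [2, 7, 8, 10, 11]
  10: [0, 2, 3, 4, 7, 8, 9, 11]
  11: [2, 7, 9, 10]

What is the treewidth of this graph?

A width-4 tree decomposition is:
Bags: B1 = {2, 7, 8, 9, 10}  B2 = {2, 3, 7, 8, 10}  B3 = {1, 2, 3, 7, 8}  B4 = {0, 2, 3, 7, 10}  B5 = {2, 4, 7, 8, 10}  B6 = {2, 3, 5, 7, 8}  B7 = {2, 7, 9, 10, 11}  B8 = {2, 3, 5, 6, 8}
Tree: B1–B2, B2–B3, B2–B4, B2–B5, B2–B6, B1–B7, B6–B8
The largest bag has 5 vertices, giving width 4; this decomposition certifies tw(G) ≤ 4. Conversely, {2, 3, 5, 6, 8} is a clique of size 5, and the vertices of any clique must share a bag in every tree decomposition; so some bag has ≥ 5 vertices and tw(G) ≥ 4. The upper and lower bounds meet at 4, so that is the treewidth.

4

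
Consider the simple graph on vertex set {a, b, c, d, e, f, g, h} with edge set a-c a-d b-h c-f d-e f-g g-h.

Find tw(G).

1

A width-1 tree decomposition is:
Bags: B1 = {d, e}  B2 = {a, d}  B3 = {a, c}  B4 = {c, f}  B5 = {f, g}  B6 = {g, h}  B7 = {b, h}
Tree: B1–B2, B2–B3, B3–B4, B4–B5, B5–B6, B6–B7
The largest bag has 2 vertices, giving width 1; this decomposition certifies tw(G) ≤ 1. Any graph with an edge has treewidth ≥ 1, and G has the edge e–d. Hence tw(G) = 1 exactly.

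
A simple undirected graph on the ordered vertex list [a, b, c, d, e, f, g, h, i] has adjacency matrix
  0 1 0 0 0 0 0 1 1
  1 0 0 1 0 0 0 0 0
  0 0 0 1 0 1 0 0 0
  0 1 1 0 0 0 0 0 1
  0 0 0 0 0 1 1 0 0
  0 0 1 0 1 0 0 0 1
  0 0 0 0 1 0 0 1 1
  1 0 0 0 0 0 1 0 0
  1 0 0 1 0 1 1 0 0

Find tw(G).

A width-3 tree decomposition is:
Bags: B1 = {a, b, g, h}  B2 = {a, b, g, i}  B3 = {b, d, g, i}  B4 = {d, e, g, i}  B5 = {d, e, f, i}  B6 = {c, d, e, f}
Tree: B1–B2, B2–B3, B3–B4, B4–B5, B5–B6
The largest bag has 4 vertices, giving width 3; this decomposition certifies tw(G) ≤ 3. For the lower bound: the 4 vertex sets {a,b,h}, {g}, {i}, {c,d,e,f} are disjoint, each induces a connected subgraph, and every pair is joined by at least one edge of G. Contracting each set to a single vertex therefore yields K_{4} as a minor, and since treewidth is minor-monotone, tw(G) ≥ tw(K_{4}) = 3. Hence tw(G) = 3 exactly.

3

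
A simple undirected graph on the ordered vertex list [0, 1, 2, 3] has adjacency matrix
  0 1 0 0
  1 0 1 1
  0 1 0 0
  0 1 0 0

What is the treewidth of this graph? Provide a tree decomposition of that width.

Treewidth 1.
One such decomposition:
Bags: B1 = {1, 3}  B2 = {1, 2}  B3 = {0, 1}
Tree: B1–B2, B1–B3

Every bag has size at most 2, so the width is 2 − 1 = 1 and tw(G) ≤ 1. Any graph with an edge has treewidth ≥ 1, and G has the edge 3–1. Therefore the treewidth is 1.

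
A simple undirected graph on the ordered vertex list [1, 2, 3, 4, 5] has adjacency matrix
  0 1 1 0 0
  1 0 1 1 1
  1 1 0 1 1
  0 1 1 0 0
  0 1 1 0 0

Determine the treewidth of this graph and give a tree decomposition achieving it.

Treewidth 2.
One optimal decomposition is:
Bags: B1 = {2, 3, 5}  B2 = {2, 3, 4}  B3 = {1, 2, 3}
Tree: B1–B2, B1–B3

Each bag holds 3 vertices, so the decomposition has width 2, which upper-bounds the treewidth. For the lower bound, the 3 vertices {1, 2, 3} are pairwise adjacent, and any tree decomposition puts a clique entirely inside one bag — forcing width ≥ 2. Combining the bounds, tw(G) = 2.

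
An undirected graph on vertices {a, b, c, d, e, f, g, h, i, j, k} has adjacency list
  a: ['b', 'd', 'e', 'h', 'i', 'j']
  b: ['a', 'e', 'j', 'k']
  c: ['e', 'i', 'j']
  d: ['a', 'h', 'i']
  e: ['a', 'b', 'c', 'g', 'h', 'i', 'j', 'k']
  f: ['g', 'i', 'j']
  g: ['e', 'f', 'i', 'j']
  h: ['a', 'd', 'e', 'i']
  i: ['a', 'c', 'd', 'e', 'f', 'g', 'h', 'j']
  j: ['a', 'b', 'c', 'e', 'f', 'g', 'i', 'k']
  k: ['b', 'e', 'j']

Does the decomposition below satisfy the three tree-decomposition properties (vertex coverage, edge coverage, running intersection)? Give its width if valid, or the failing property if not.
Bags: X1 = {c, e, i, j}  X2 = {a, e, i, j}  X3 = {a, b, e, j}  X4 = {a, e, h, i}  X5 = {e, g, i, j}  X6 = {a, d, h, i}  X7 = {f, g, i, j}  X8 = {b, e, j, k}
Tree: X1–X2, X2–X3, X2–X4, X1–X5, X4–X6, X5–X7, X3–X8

Vertex coverage: the bags together contain {a, b, c, d, e, f, g, h, i, j, k}, the full vertex set. Edge coverage: each edge of G has both endpoints in at least one bag. Running intersection: for every vertex, the bags containing it form a connected subtree. All three properties hold, so this is a valid tree decomposition of width max|bag| − 1 = 3, and hence tw(G) ≤ 3.

Yes; width 3.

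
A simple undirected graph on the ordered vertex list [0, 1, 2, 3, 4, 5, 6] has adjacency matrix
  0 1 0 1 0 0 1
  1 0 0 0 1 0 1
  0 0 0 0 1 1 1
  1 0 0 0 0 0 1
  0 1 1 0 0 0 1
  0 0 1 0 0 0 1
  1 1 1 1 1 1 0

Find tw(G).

A width-2 tree decomposition is:
Bags: B1 = {1, 4, 6}  B2 = {0, 1, 6}  B3 = {0, 3, 6}  B4 = {2, 4, 6}  B5 = {2, 5, 6}
Tree: B1–B2, B2–B3, B1–B4, B4–B5
Each bag holds 3 vertices, so the decomposition has width 2, which upper-bounds the treewidth. Conversely, {0, 1, 6} is a clique of size 3, and the vertices of any clique must share a bag in every tree decomposition; so some bag has ≥ 3 vertices and tw(G) ≥ 2. Combining the bounds, tw(G) = 2.

2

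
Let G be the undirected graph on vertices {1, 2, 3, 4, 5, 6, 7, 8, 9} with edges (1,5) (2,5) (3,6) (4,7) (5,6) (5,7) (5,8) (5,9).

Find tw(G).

A width-1 tree decomposition is:
Bags: B1 = {2, 5}  B2 = {5, 8}  B3 = {5, 6}  B4 = {5, 7}  B5 = {4, 7}  B6 = {3, 6}  B7 = {5, 9}  B8 = {1, 5}
Tree: B1–B2, B2–B3, B2–B4, B4–B5, B3–B6, B2–B7, B2–B8
Each bag holds 2 vertices, so the decomposition has width 1, which upper-bounds the treewidth. Since G has at least one edge (e.g. 5–2), it is not an edgeless graph, so tw(G) ≥ 1. Therefore the treewidth is 1.

1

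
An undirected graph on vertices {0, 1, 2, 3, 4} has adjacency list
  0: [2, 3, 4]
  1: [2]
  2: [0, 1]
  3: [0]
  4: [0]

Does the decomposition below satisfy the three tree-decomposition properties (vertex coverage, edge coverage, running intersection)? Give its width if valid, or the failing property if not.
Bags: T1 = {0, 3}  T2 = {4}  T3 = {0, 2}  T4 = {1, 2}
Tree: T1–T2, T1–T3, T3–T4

A tree decomposition must satisfy three properties: every vertex lies in some bag; for every edge, both endpoints lie together in some bag; and for every vertex, the bags containing it form a connected subtree. Here edge (0,4) lies in no bag, so the decomposition is invalid.

No — edge (0,4) lies in no bag.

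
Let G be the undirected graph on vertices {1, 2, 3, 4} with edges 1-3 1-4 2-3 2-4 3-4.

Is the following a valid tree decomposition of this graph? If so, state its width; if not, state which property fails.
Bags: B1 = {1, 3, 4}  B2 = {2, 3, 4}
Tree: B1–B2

Vertex coverage: the bags together contain {1, 2, 3, 4}, the full vertex set. Edge coverage: each edge of G has both endpoints in at least one bag. Running intersection: for every vertex, the bags containing it form a connected subtree. All three properties hold, so this is a valid tree decomposition of width max|bag| − 1 = 2, and hence tw(G) ≤ 2.

Yes; width 2.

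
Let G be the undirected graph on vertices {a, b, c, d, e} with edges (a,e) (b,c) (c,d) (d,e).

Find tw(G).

1

A width-1 tree decomposition is:
Bags: B1 = {b, c}  B2 = {c, d}  B3 = {d, e}  B4 = {a, e}
Tree: B1–B2, B2–B3, B3–B4
The largest bag has 2 vertices, giving width 1; this decomposition certifies tw(G) ≤ 1. Since G has at least one edge (e.g. b–c), it is not an edgeless graph, so tw(G) ≥ 1. The upper and lower bounds meet at 1, so that is the treewidth.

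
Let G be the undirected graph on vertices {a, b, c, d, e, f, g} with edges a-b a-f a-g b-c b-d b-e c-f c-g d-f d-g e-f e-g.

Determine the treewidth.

3

A width-3 tree decomposition is:
Bags: B1 = {a, b, f, g}  B2 = {b, e, f, g}  B3 = {b, d, f, g}  B4 = {b, c, f, g}
Tree: B1–B2, B2–B3, B3–B4
Each bag holds 4 vertices, so the decomposition has width 3, which upper-bounds the treewidth. For the lower bound: the 4 vertex sets {a,g}, {b,e}, {f}, {d} are disjoint, each induces a connected subgraph, and every pair is joined by at least one edge of G. Contracting each set to a single vertex therefore yields K_{4} as a minor, and since treewidth is minor-monotone, tw(G) ≥ tw(K_{4}) = 3. Hence tw(G) = 3 exactly.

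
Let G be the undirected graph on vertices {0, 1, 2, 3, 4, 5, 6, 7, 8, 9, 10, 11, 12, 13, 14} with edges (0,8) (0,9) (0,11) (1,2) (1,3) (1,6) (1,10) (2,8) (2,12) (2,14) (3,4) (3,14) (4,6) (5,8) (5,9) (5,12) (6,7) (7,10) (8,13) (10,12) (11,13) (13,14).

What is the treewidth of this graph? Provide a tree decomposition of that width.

Treewidth 3.
Bags: B1 = {4, 6, 7, 10}  B2 = {1, 4, 6, 10}  B3 = {1, 3, 4, 10}  B4 = {1, 3, 10, 12}  B5 = {1, 2, 3, 12}  B6 = {2, 3, 12, 14}  B7 = {2, 5, 12, 14}  B8 = {2, 5, 8, 14}  B9 = {5, 8, 13, 14}  B10 = {5, 8, 9, 13}  B11 = {0, 8, 9, 13}  B12 = {0, 9, 11, 13}
Tree: B1–B2, B2–B3, B3–B4, B4–B5, B5–B6, B6–B7, B7–B8, B8–B9, B9–B10, B10–B11, B11–B12

Every bag has size at most 4, so the width is 4 − 1 = 3 and tw(G) ≤ 3. For the lower bound: the 4 vertex sets {4,6,7}, {10}, {1}, {2,3,12,14} are disjoint, each induces a connected subgraph, and every pair is joined by at least one edge of G. Contracting each set to a single vertex therefore yields K_{4} as a minor, and since treewidth is minor-monotone, tw(G) ≥ tw(K_{4}) = 3. The upper and lower bounds meet at 3, so that is the treewidth.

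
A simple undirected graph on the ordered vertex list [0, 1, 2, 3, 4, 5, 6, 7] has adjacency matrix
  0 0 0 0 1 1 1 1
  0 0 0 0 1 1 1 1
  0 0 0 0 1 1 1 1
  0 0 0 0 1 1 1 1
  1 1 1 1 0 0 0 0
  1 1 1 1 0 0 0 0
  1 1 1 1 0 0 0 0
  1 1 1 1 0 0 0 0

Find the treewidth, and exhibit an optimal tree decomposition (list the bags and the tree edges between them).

Treewidth 4.
One optimal decomposition is:
Bags: B1 = {1, 4, 5, 6, 7}  B2 = {0, 4, 5, 6, 7}  B3 = {3, 4, 5, 6, 7}  B4 = {2, 4, 5, 6, 7}
Tree: B1–B2, B2–B3, B3–B4

Every bag has size at most 5, so the width is 5 − 1 = 4 and tw(G) ≤ 4. For the lower bound: the 5 vertex sets {1,4}, {0,7}, {3,5}, {6}, {2} are disjoint, each induces a connected subgraph, and every pair is joined by at least one edge of G. Contracting each set to a single vertex therefore yields K_{5} as a minor, and since treewidth is minor-monotone, tw(G) ≥ tw(K_{5}) = 4. The upper and lower bounds meet at 4, so that is the treewidth.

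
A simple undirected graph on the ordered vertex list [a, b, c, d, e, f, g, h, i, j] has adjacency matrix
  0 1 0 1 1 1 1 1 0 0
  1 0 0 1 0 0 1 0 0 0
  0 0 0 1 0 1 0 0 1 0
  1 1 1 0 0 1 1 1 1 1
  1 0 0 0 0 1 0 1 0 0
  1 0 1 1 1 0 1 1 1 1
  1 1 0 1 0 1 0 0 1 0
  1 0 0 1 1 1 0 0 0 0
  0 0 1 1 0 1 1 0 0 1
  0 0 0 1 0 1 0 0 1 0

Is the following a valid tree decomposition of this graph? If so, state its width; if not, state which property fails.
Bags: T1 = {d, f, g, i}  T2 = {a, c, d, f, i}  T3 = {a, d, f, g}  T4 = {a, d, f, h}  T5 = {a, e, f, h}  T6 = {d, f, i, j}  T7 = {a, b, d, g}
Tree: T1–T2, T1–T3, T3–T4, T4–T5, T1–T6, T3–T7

No — bags containing vertex a are not connected in the tree.

A tree decomposition must satisfy three properties: every vertex lies in some bag; for every edge, both endpoints lie together in some bag; and for every vertex, the bags containing it form a connected subtree. Here bags containing vertex a are not connected in the tree, so the decomposition is invalid.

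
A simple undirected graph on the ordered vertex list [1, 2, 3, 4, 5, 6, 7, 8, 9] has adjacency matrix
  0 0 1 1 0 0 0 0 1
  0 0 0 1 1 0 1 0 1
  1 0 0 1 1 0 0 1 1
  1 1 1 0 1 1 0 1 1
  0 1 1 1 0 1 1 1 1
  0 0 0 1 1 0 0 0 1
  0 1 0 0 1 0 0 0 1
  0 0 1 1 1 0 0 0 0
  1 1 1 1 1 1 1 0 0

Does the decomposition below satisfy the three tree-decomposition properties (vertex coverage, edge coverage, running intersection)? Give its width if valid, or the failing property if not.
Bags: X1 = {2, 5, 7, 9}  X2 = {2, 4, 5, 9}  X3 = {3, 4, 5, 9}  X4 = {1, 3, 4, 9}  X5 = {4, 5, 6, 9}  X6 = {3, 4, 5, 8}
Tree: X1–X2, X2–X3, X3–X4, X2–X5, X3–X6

Every vertex of G appears in some bag (union = {1, 2, 3, 4, 5, 6, 7, 8, 9}); every edge is covered by a bag; and for each vertex v the set of bags containing v is connected in the bag tree. The decomposition is therefore valid. The largest bag has 4 vertices, so the width is 3.

Yes; width 3.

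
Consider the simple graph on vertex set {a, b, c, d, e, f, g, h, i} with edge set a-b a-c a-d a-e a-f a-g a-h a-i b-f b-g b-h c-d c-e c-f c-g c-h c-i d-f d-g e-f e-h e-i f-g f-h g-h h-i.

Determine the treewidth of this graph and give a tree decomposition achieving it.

Every bag has size at most 5, so the width is 5 − 1 = 4 and tw(G) ≤ 4. For the lower bound, the 5 vertices {a, c, d, f, g} are pairwise adjacent, and any tree decomposition puts a clique entirely inside one bag — forcing width ≥ 4. Therefore the treewidth is 4.

Treewidth 4.
One such decomposition:
Bags: B1 = {a, b, f, g, h}  B2 = {a, c, f, g, h}  B3 = {a, c, e, f, h}  B4 = {a, c, d, f, g}  B5 = {a, c, e, h, i}
Tree: B1–B2, B2–B3, B2–B4, B3–B5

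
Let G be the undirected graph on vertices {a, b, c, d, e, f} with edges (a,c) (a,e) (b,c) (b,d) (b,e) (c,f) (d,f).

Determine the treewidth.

A width-2 tree decomposition is:
Bags: B1 = {b, d, f}  B2 = {b, c, f}  B3 = {b, c, e}  B4 = {a, c, e}
Tree: B1–B2, B2–B3, B3–B4
The largest bag has 3 vertices, giving width 2; this decomposition certifies tw(G) ≤ 2. Since d–f–c–b–d is a cycle in G, G is not acyclic. Forests are exactly the graphs of treewidth ≤ 1, so tw(G) ≥ 2. Combining the bounds, tw(G) = 2.

2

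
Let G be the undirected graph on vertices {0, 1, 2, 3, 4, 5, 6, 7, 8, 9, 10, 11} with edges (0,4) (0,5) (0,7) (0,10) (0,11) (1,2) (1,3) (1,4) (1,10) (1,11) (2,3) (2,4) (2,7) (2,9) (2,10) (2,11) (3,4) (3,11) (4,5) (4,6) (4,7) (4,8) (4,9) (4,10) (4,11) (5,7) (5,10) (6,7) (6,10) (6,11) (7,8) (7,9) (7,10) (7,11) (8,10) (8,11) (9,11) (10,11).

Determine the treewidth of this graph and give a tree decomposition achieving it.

Treewidth 4.
Bags: B1 = {4, 6, 7, 10, 11}  B2 = {2, 4, 7, 10, 11}  B3 = {1, 2, 4, 10, 11}  B4 = {1, 2, 3, 4, 11}  B5 = {2, 4, 7, 9, 11}  B6 = {0, 4, 7, 10, 11}  B7 = {4, 7, 8, 10, 11}  B8 = {0, 4, 5, 7, 10}
Tree: B1–B2, B2–B3, B3–B4, B2–B5, B2–B6, B6–B7, B6–B8

Every bag has size at most 5, so the width is 5 − 1 = 4 and tw(G) ≤ 4. On the other hand G contains the 5-clique {1, 2, 4, 10, 11}. A clique must lie in a single bag of any decomposition, so no decomposition can have width below 4. Combining the bounds, tw(G) = 4.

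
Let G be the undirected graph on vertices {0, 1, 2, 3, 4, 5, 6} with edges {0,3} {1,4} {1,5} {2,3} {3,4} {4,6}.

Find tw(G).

A width-1 tree decomposition is:
Bags: B1 = {3, 4}  B2 = {1, 4}  B3 = {2, 3}  B4 = {1, 5}  B5 = {0, 3}  B6 = {4, 6}
Tree: B1–B2, B1–B3, B2–B4, B1–B5, B1–B6
The largest bag has 2 vertices, giving width 1; this decomposition certifies tw(G) ≤ 1. Any graph with an edge has treewidth ≥ 1, and G has the edge 4–3. The upper and lower bounds meet at 1, so that is the treewidth.

1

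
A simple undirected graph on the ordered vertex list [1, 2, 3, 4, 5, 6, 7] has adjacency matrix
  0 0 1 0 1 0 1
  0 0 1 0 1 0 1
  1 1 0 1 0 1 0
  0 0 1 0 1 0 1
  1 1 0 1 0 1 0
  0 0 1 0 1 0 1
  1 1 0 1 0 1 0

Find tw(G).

A width-3 tree decomposition is:
Bags: B1 = {3, 4, 5, 7}  B2 = {2, 3, 5, 7}  B3 = {1, 3, 5, 7}  B4 = {3, 5, 6, 7}
Tree: B1–B2, B2–B3, B3–B4
Every bag has size at most 4, so the width is 4 − 1 = 3 and tw(G) ≤ 3. For the lower bound: the 4 vertex sets {4,5}, {2,3}, {7}, {1} are disjoint, each induces a connected subgraph, and every pair is joined by at least one edge of G. Contracting each set to a single vertex therefore yields K_{4} as a minor, and since treewidth is minor-monotone, tw(G) ≥ tw(K_{4}) = 3. Hence tw(G) = 3 exactly.

3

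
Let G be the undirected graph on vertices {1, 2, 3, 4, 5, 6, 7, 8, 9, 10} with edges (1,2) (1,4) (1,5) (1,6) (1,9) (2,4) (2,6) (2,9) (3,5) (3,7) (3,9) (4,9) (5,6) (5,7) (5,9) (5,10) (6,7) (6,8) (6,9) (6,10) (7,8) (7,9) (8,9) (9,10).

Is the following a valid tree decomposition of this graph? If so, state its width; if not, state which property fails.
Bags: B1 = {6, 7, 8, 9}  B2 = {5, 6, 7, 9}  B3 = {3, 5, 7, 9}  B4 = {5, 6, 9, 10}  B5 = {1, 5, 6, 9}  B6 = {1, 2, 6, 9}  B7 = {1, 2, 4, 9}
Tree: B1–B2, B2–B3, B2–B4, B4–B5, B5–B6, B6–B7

Yes; width 3.

Vertex coverage: the bags together contain {1, 2, 3, 4, 5, 6, 7, 8, 9, 10}, the full vertex set. Edge coverage: each edge of G has both endpoints in at least one bag. Running intersection: for every vertex, the bags containing it form a connected subtree. All three properties hold, so this is a valid tree decomposition of width max|bag| − 1 = 3, and hence tw(G) ≤ 3.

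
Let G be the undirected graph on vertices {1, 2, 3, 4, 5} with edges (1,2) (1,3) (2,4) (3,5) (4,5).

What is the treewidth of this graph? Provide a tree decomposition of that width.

Treewidth 2.
One optimal decomposition is:
Bags: B1 = {1, 3, 5}  B2 = {1, 4, 5}  B3 = {1, 2, 4}
Tree: B1–B2, B2–B3

Each bag holds 3 vertices, so the decomposition has width 2, which upper-bounds the treewidth. Since 1–3–5–4–2–1 is a cycle in G, G is not acyclic. Forests are exactly the graphs of treewidth ≤ 1, so tw(G) ≥ 2. Combining the bounds, tw(G) = 2.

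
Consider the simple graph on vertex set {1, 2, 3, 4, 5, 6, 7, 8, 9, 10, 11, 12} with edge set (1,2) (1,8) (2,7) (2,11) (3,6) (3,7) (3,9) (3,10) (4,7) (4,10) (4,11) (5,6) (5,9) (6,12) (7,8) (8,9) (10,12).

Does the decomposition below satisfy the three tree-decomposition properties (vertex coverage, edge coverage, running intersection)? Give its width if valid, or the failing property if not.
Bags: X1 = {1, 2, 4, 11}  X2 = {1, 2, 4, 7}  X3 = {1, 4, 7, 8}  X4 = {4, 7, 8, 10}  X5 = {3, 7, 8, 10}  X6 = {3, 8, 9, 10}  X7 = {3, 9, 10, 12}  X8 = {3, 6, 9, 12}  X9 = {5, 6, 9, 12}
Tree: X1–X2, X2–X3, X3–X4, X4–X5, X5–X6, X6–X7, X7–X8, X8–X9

Checking the three conditions: (i) the bags cover all of {1, 2, 3, 4, 5, 6, 7, 8, 9, 10, 11, 12}; (ii) for each edge, some bag contains both endpoints; (iii) the bags containing any fixed vertex form a subtree. All hold, so the decomposition is valid with width 4 − 1 = 3.

Yes; width 3.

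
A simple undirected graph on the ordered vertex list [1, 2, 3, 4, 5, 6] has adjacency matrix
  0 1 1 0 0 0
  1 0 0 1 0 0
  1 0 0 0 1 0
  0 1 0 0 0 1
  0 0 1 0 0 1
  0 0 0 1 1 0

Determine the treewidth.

A width-2 tree decomposition is:
Bags: B1 = {1, 2, 4}  B2 = {1, 3, 4}  B3 = {3, 4, 5}  B4 = {4, 5, 6}
Tree: B1–B2, B2–B3, B3–B4
Every bag has size at most 3, so the width is 3 − 1 = 2 and tw(G) ≤ 2. The edges 4–2–1–3–5–6–4 form a cycle, so G is not a tree and its treewidth is at least 2. Therefore the treewidth is 2.

2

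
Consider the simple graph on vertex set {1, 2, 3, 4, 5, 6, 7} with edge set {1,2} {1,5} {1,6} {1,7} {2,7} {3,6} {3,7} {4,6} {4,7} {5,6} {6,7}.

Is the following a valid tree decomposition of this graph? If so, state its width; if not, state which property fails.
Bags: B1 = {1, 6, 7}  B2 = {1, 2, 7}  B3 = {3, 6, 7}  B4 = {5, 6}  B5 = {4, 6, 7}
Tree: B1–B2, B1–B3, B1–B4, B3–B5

No — edge (1,5) lies in no bag.

A tree decomposition must satisfy three properties: every vertex lies in some bag; for every edge, both endpoints lie together in some bag; and for every vertex, the bags containing it form a connected subtree. Here edge (1,5) lies in no bag, so the decomposition is invalid.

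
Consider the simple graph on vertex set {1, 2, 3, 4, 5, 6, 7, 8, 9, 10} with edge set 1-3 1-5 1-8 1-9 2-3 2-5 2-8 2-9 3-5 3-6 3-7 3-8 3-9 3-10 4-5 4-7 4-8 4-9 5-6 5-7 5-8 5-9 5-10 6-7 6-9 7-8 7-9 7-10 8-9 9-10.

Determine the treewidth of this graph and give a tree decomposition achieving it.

Treewidth 4.
One optimal decomposition is:
Bags: B1 = {3, 5, 7, 8, 9}  B2 = {1, 3, 5, 8, 9}  B3 = {4, 5, 7, 8, 9}  B4 = {3, 5, 6, 7, 9}  B5 = {3, 5, 7, 9, 10}  B6 = {2, 3, 5, 8, 9}
Tree: B1–B2, B1–B3, B1–B4, B1–B5, B2–B6

The largest bag has 5 vertices, giving width 4; this decomposition certifies tw(G) ≤ 4. Conversely, {1, 3, 5, 8, 9} is a clique of size 5, and the vertices of any clique must share a bag in every tree decomposition; so some bag has ≥ 5 vertices and tw(G) ≥ 4. The upper and lower bounds meet at 4, so that is the treewidth.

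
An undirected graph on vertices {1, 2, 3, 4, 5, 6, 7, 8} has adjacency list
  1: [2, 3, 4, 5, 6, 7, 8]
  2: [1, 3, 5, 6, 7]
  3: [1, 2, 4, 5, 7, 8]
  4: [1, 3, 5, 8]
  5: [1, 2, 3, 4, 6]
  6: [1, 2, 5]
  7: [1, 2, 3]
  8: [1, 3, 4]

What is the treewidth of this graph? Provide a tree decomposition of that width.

Every bag has size at most 4, so the width is 4 − 1 = 3 and tw(G) ≤ 3. Conversely, {1, 3, 4, 8} is a clique of size 4, and the vertices of any clique must share a bag in every tree decomposition; so some bag has ≥ 4 vertices and tw(G) ≥ 3. Combining the bounds, tw(G) = 3.

Treewidth 3.
One optimal decomposition is:
Bags: B1 = {1, 2, 3, 5}  B2 = {1, 2, 5, 6}  B3 = {1, 3, 4, 5}  B4 = {1, 3, 4, 8}  B5 = {1, 2, 3, 7}
Tree: B1–B2, B1–B3, B3–B4, B1–B5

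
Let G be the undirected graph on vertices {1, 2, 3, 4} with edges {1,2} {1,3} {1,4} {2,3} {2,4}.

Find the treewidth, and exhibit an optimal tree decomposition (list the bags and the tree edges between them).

Treewidth 2.
One optimal decomposition is:
Bags: B1 = {1, 2, 3}  B2 = {1, 2, 4}
Tree: B1–B2

The largest bag has 3 vertices, giving width 2; this decomposition certifies tw(G) ≤ 2. On the other hand G contains the 3-clique {1, 2, 3}. A clique must lie in a single bag of any decomposition, so no decomposition can have width below 2. Hence tw(G) = 2 exactly.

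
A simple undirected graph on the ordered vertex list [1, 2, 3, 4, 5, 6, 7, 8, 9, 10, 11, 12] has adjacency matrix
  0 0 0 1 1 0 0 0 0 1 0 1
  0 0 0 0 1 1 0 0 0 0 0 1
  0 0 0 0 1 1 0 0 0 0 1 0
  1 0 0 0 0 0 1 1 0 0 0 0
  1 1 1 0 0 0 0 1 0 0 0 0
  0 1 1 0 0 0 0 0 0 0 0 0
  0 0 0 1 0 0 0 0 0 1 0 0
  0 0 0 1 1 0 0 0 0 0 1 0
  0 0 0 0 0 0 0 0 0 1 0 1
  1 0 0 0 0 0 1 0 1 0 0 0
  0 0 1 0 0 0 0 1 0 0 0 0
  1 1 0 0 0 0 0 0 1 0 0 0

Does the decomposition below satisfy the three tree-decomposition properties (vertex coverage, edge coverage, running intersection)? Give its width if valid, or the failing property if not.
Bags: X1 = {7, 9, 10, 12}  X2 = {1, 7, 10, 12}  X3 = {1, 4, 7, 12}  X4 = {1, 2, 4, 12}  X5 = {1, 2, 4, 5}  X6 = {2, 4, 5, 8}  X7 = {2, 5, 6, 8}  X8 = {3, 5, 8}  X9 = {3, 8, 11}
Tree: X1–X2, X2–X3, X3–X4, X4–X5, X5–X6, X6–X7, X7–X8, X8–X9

No — edge (6,3) lies in no bag.

A tree decomposition must satisfy three properties: every vertex lies in some bag; for every edge, both endpoints lie together in some bag; and for every vertex, the bags containing it form a connected subtree. Here edge (6,3) lies in no bag, so the decomposition is invalid.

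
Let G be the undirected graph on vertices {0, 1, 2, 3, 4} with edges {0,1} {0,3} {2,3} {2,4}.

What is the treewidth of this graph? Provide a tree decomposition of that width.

Treewidth 1.
One such decomposition:
Bags: B1 = {2, 4}  B2 = {2, 3}  B3 = {0, 3}  B4 = {0, 1}
Tree: B1–B2, B2–B3, B3–B4

Every bag has size at most 2, so the width is 2 − 1 = 1 and tw(G) ≤ 1. G has an edge, so its treewidth is at least 1. Hence tw(G) = 1 exactly.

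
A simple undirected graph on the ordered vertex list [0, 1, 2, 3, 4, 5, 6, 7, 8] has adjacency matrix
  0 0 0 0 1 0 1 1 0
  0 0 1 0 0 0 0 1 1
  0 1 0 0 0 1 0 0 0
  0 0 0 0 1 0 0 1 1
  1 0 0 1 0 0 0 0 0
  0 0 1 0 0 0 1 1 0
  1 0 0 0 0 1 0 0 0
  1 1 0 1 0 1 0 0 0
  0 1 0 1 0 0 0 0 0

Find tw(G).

3

A width-3 tree decomposition is:
Bags: B1 = {0, 3, 4, 8}  B2 = {0, 3, 7, 8}  B3 = {0, 1, 7, 8}  B4 = {0, 1, 6, 7}  B5 = {1, 5, 6, 7}  B6 = {1, 2, 5, 6}
Tree: B1–B2, B2–B3, B3–B4, B4–B5, B5–B6
Each bag holds 4 vertices, so the decomposition has width 3, which upper-bounds the treewidth. For the lower bound: the 4 vertex sets {3,4,8}, {0}, {7}, {1,2,5,6} are disjoint, each induces a connected subgraph, and every pair is joined by at least one edge of G. Contracting each set to a single vertex therefore yields K_{4} as a minor, and since treewidth is minor-monotone, tw(G) ≥ tw(K_{4}) = 3. Hence tw(G) = 3 exactly.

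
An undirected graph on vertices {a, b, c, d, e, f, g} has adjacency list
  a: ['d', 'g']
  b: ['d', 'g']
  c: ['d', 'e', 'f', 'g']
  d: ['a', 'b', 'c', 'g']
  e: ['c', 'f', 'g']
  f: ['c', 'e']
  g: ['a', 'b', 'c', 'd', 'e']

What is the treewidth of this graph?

A width-2 tree decomposition is:
Bags: B1 = {b, d, g}  B2 = {c, d, g}  B3 = {c, e, g}  B4 = {a, d, g}  B5 = {c, e, f}
Tree: B1–B2, B2–B3, B1–B4, B3–B5
Each bag holds 3 vertices, so the decomposition has width 2, which upper-bounds the treewidth. For the lower bound, the 3 vertices {c, d, g} are pairwise adjacent, and any tree decomposition puts a clique entirely inside one bag — forcing width ≥ 2. The upper and lower bounds meet at 2, so that is the treewidth.

2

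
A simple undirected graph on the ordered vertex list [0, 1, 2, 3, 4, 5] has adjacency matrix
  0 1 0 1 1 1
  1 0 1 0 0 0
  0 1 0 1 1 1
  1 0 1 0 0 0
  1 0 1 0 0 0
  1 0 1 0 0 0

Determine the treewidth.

A width-2 tree decomposition is:
Bags: B1 = {0, 2, 3}  B2 = {0, 1, 2}  B3 = {0, 2, 5}  B4 = {0, 2, 4}
Tree: B1–B2, B2–B3, B3–B4
Each bag holds 3 vertices, so the decomposition has width 2, which upper-bounds the treewidth. Since 2–3–0–1–2 is a cycle in G, G is not acyclic. Forests are exactly the graphs of treewidth ≤ 1, so tw(G) ≥ 2. The upper and lower bounds meet at 2, so that is the treewidth.

2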